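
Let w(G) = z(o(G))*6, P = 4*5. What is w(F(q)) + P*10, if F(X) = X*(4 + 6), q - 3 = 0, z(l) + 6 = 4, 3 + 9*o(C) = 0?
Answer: 188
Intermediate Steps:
o(C) = -1/3 (o(C) = -1/3 + (1/9)*0 = -1/3 + 0 = -1/3)
z(l) = -2 (z(l) = -6 + 4 = -2)
q = 3 (q = 3 + 0 = 3)
F(X) = 10*X (F(X) = X*10 = 10*X)
P = 20
w(G) = -12 (w(G) = -2*6 = -12)
w(F(q)) + P*10 = -12 + 20*10 = -12 + 200 = 188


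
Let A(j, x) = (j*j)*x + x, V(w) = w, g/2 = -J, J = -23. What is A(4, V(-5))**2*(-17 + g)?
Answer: 209525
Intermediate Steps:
g = 46 (g = 2*(-1*(-23)) = 2*23 = 46)
A(j, x) = x + x*j**2 (A(j, x) = j**2*x + x = x*j**2 + x = x + x*j**2)
A(4, V(-5))**2*(-17 + g) = (-5*(1 + 4**2))**2*(-17 + 46) = (-5*(1 + 16))**2*29 = (-5*17)**2*29 = (-85)**2*29 = 7225*29 = 209525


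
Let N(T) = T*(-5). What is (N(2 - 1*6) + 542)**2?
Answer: 315844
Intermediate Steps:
N(T) = -5*T
(N(2 - 1*6) + 542)**2 = (-5*(2 - 1*6) + 542)**2 = (-5*(2 - 6) + 542)**2 = (-5*(-4) + 542)**2 = (20 + 542)**2 = 562**2 = 315844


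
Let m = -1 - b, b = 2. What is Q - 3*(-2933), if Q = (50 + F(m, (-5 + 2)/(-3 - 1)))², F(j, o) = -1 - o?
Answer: 178033/16 ≈ 11127.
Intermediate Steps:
m = -3 (m = -1 - 1*2 = -1 - 2 = -3)
Q = 37249/16 (Q = (50 + (-1 - (-5 + 2)/(-3 - 1)))² = (50 + (-1 - (-3)/(-4)))² = (50 + (-1 - (-3)*(-1)/4))² = (50 + (-1 - 1*¾))² = (50 + (-1 - ¾))² = (50 - 7/4)² = (193/4)² = 37249/16 ≈ 2328.1)
Q - 3*(-2933) = 37249/16 - 3*(-2933) = 37249/16 - 1*(-8799) = 37249/16 + 8799 = 178033/16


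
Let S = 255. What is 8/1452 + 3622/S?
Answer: 146144/10285 ≈ 14.209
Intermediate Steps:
8/1452 + 3622/S = 8/1452 + 3622/255 = 8*(1/1452) + 3622*(1/255) = 2/363 + 3622/255 = 146144/10285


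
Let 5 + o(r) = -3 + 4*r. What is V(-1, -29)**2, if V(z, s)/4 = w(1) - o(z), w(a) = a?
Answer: 2704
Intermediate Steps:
o(r) = -8 + 4*r (o(r) = -5 + (-3 + 4*r) = -8 + 4*r)
V(z, s) = 36 - 16*z (V(z, s) = 4*(1 - (-8 + 4*z)) = 4*(1 + (8 - 4*z)) = 4*(9 - 4*z) = 36 - 16*z)
V(-1, -29)**2 = (36 - 16*(-1))**2 = (36 + 16)**2 = 52**2 = 2704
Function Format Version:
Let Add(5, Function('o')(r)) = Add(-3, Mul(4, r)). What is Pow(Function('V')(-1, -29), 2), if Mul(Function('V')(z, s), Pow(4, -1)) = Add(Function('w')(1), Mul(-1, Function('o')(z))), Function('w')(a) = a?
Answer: 2704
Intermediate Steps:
Function('o')(r) = Add(-8, Mul(4, r)) (Function('o')(r) = Add(-5, Add(-3, Mul(4, r))) = Add(-8, Mul(4, r)))
Function('V')(z, s) = Add(36, Mul(-16, z)) (Function('V')(z, s) = Mul(4, Add(1, Mul(-1, Add(-8, Mul(4, z))))) = Mul(4, Add(1, Add(8, Mul(-4, z)))) = Mul(4, Add(9, Mul(-4, z))) = Add(36, Mul(-16, z)))
Pow(Function('V')(-1, -29), 2) = Pow(Add(36, Mul(-16, -1)), 2) = Pow(Add(36, 16), 2) = Pow(52, 2) = 2704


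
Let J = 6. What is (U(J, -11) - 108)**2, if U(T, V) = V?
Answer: 14161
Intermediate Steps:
(U(J, -11) - 108)**2 = (-11 - 108)**2 = (-119)**2 = 14161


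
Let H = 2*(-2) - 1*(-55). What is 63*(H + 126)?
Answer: 11151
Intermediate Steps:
H = 51 (H = -4 + 55 = 51)
63*(H + 126) = 63*(51 + 126) = 63*177 = 11151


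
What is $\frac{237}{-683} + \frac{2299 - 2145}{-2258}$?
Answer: $- \frac{320164}{771107} \approx -0.4152$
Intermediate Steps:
$\frac{237}{-683} + \frac{2299 - 2145}{-2258} = 237 \left(- \frac{1}{683}\right) + \left(2299 - 2145\right) \left(- \frac{1}{2258}\right) = - \frac{237}{683} + 154 \left(- \frac{1}{2258}\right) = - \frac{237}{683} - \frac{77}{1129} = - \frac{320164}{771107}$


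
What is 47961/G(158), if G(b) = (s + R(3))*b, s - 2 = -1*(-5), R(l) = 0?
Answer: 47961/1106 ≈ 43.364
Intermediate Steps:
s = 7 (s = 2 - 1*(-5) = 2 + 5 = 7)
G(b) = 7*b (G(b) = (7 + 0)*b = 7*b)
47961/G(158) = 47961/((7*158)) = 47961/1106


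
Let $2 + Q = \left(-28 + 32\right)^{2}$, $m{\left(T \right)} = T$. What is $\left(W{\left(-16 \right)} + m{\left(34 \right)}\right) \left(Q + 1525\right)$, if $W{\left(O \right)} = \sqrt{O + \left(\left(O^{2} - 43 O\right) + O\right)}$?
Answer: $52326 + 6156 \sqrt{57} \approx 98803.0$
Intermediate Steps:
$W{\left(O \right)} = \sqrt{O^{2} - 41 O}$ ($W{\left(O \right)} = \sqrt{O + \left(O^{2} - 42 O\right)} = \sqrt{O^{2} - 41 O}$)
$Q = 14$ ($Q = -2 + \left(-28 + 32\right)^{2} = -2 + 4^{2} = -2 + 16 = 14$)
$\left(W{\left(-16 \right)} + m{\left(34 \right)}\right) \left(Q + 1525\right) = \left(\sqrt{- 16 \left(-41 - 16\right)} + 34\right) \left(14 + 1525\right) = \left(\sqrt{\left(-16\right) \left(-57\right)} + 34\right) 1539 = \left(\sqrt{912} + 34\right) 1539 = \left(4 \sqrt{57} + 34\right) 1539 = \left(34 + 4 \sqrt{57}\right) 1539 = 52326 + 6156 \sqrt{57}$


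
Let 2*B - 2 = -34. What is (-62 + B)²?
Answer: 6084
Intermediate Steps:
B = -16 (B = 1 + (½)*(-34) = 1 - 17 = -16)
(-62 + B)² = (-62 - 16)² = (-78)² = 6084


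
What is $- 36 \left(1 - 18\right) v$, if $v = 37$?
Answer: $22644$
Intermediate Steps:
$- 36 \left(1 - 18\right) v = - 36 \left(1 - 18\right) 37 = \left(-36\right) \left(-17\right) 37 = 612 \cdot 37 = 22644$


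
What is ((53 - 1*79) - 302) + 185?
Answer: -143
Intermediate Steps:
((53 - 1*79) - 302) + 185 = ((53 - 79) - 302) + 185 = (-26 - 302) + 185 = -328 + 185 = -143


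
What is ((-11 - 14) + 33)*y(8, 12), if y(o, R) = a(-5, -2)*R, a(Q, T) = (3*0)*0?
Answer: 0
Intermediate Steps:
a(Q, T) = 0 (a(Q, T) = 0*0 = 0)
y(o, R) = 0 (y(o, R) = 0*R = 0)
((-11 - 14) + 33)*y(8, 12) = ((-11 - 14) + 33)*0 = (-25 + 33)*0 = 8*0 = 0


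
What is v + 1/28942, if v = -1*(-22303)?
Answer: 645493427/28942 ≈ 22303.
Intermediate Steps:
v = 22303
v + 1/28942 = 22303 + 1/28942 = 645493427/28942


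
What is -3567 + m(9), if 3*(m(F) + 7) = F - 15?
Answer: -3576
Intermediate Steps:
m(F) = -12 + F/3 (m(F) = -7 + (F - 15)/3 = -7 + (-15 + F)/3 = -7 + (-5 + F/3) = -12 + F/3)
-3567 + m(9) = -3567 + (-12 + (⅓)*9) = -3567 + (-12 + 3) = -3567 - 9 = -3576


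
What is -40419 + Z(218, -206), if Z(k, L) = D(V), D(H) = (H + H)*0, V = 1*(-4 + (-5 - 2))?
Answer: -40419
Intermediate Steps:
V = -11 (V = 1*(-4 - 7) = 1*(-11) = -11)
D(H) = 0 (D(H) = (2*H)*0 = 0)
Z(k, L) = 0
-40419 + Z(218, -206) = -40419 + 0 = -40419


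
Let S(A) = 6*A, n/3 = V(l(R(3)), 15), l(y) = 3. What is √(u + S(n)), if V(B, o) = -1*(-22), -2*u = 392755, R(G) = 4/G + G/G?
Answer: I*√783926/2 ≈ 442.7*I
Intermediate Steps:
R(G) = 1 + 4/G (R(G) = 4/G + 1 = 1 + 4/G)
u = -392755/2 (u = -½*392755 = -392755/2 ≈ -1.9638e+5)
V(B, o) = 22
n = 66 (n = 3*22 = 66)
√(u + S(n)) = √(-392755/2 + 6*66) = √(-392755/2 + 396) = √(-391963/2) = I*√783926/2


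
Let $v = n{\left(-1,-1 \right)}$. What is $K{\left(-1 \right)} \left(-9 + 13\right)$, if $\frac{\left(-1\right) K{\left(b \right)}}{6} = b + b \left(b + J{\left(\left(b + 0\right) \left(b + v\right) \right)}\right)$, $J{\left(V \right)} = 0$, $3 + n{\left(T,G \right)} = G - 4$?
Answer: $0$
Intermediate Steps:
$n{\left(T,G \right)} = -7 + G$ ($n{\left(T,G \right)} = -3 + \left(G - 4\right) = -3 + \left(-4 + G\right) = -7 + G$)
$v = -8$ ($v = -7 - 1 = -8$)
$K{\left(b \right)} = - 6 b - 6 b^{2}$ ($K{\left(b \right)} = - 6 \left(b + b \left(b + 0\right)\right) = - 6 \left(b + b b\right) = - 6 \left(b + b^{2}\right) = - 6 b - 6 b^{2}$)
$K{\left(-1 \right)} \left(-9 + 13\right) = \left(-6\right) \left(-1\right) \left(1 - 1\right) \left(-9 + 13\right) = \left(-6\right) \left(-1\right) 0 \cdot 4 = 0 \cdot 4 = 0$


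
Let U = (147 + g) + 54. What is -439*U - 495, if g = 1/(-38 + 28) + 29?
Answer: -1014211/10 ≈ -1.0142e+5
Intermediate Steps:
g = 289/10 (g = 1/(-10) + 29 = -⅒ + 29 = 289/10 ≈ 28.900)
U = 2299/10 (U = (147 + 289/10) + 54 = 1759/10 + 54 = 2299/10 ≈ 229.90)
-439*U - 495 = -439*2299/10 - 495 = -1009261/10 - 495 = -1014211/10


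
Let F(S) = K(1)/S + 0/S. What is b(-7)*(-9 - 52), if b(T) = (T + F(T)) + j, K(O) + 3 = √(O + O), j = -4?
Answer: 4514/7 + 61*√2/7 ≈ 657.18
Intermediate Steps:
K(O) = -3 + √2*√O (K(O) = -3 + √(O + O) = -3 + √(2*O) = -3 + √2*√O)
F(S) = (-3 + √2)/S (F(S) = (-3 + √2*√1)/S + 0/S = (-3 + √2*1)/S + 0 = (-3 + √2)/S + 0 = (-3 + √2)/S)
b(T) = -4 + T + (-3 + √2)/T (b(T) = (T + (-3 + √2)/T) - 4 = -4 + T + (-3 + √2)/T)
b(-7)*(-9 - 52) = ((-3 + √2 - 7*(-4 - 7))/(-7))*(-9 - 52) = -(-3 + √2 - 7*(-11))/7*(-61) = -(-3 + √2 + 77)/7*(-61) = -(74 + √2)/7*(-61) = (-74/7 - √2/7)*(-61) = 4514/7 + 61*√2/7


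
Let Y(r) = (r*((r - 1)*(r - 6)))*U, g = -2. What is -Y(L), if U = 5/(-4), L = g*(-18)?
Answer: 47250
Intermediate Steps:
L = 36 (L = -2*(-18) = 36)
U = -5/4 (U = 5*(-¼) = -5/4 ≈ -1.2500)
Y(r) = -5*r*(-1 + r)*(-6 + r)/4 (Y(r) = (r*((r - 1)*(r - 6)))*(-5/4) = (r*((-1 + r)*(-6 + r)))*(-5/4) = (r*(-1 + r)*(-6 + r))*(-5/4) = -5*r*(-1 + r)*(-6 + r)/4)
-Y(L) = -5*36*(-6 - 1*36² + 7*36)/4 = -5*36*(-6 - 1*1296 + 252)/4 = -5*36*(-6 - 1296 + 252)/4 = -5*36*(-1050)/4 = -1*(-47250) = 47250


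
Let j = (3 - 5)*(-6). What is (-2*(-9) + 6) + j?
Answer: 36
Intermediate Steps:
j = 12 (j = -2*(-6) = 12)
(-2*(-9) + 6) + j = (-2*(-9) + 6) + 12 = (18 + 6) + 12 = 24 + 12 = 36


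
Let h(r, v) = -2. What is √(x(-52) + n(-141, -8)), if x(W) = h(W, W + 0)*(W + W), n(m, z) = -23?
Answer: √185 ≈ 13.601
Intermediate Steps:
x(W) = -4*W (x(W) = -2*(W + W) = -4*W)
√(x(-52) + n(-141, -8)) = √(-4*(-52) - 23) = √(208 - 23) = √185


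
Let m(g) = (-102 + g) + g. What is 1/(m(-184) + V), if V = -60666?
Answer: -1/61136 ≈ -1.6357e-5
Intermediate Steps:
m(g) = -102 + 2*g
1/(m(-184) + V) = 1/((-102 + 2*(-184)) - 60666) = 1/((-102 - 368) - 60666) = 1/(-470 - 60666) = 1/(-61136) = -1/61136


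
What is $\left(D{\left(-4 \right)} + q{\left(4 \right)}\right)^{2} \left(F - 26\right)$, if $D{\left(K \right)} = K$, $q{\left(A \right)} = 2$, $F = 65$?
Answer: $156$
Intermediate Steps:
$\left(D{\left(-4 \right)} + q{\left(4 \right)}\right)^{2} \left(F - 26\right) = \left(-4 + 2\right)^{2} \left(65 - 26\right) = \left(-2\right)^{2} \cdot 39 = 4 \cdot 39 = 156$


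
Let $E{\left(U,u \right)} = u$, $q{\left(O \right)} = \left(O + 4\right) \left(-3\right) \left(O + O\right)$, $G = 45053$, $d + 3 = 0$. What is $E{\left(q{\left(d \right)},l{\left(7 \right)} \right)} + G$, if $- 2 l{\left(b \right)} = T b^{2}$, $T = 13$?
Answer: $\frac{89469}{2} \approx 44735.0$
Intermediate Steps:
$d = -3$ ($d = -3 + 0 = -3$)
$q{\left(O \right)} = 2 O \left(-12 - 3 O\right)$ ($q{\left(O \right)} = \left(4 + O\right) \left(-3\right) 2 O = \left(-12 - 3 O\right) 2 O = 2 O \left(-12 - 3 O\right)$)
$l{\left(b \right)} = - \frac{13 b^{2}}{2}$
$E{\left(q{\left(d \right)},l{\left(7 \right)} \right)} + G = - \frac{13 \cdot 7^{2}}{2} + 45053 = \left(- \frac{13}{2}\right) 49 + 45053 = - \frac{637}{2} + 45053 = \frac{89469}{2}$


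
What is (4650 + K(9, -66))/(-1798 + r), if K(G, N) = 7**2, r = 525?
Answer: -4699/1273 ≈ -3.6913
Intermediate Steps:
K(G, N) = 49
(4650 + K(9, -66))/(-1798 + r) = (4650 + 49)/(-1798 + 525) = 4699/(-1273) = 4699*(-1/1273) = -4699/1273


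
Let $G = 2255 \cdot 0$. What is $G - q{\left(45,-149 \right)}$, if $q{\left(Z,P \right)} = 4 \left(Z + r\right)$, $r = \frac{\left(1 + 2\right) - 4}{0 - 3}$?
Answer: $- \frac{544}{3} \approx -181.33$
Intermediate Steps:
$r = \frac{1}{3}$ ($r = \frac{3 - 4}{-3} = \left(-1\right) \left(- \frac{1}{3}\right) = \frac{1}{3} \approx 0.33333$)
$G = 0$
$q{\left(Z,P \right)} = \frac{4}{3} + 4 Z$ ($q{\left(Z,P \right)} = 4 \left(Z + \frac{1}{3}\right) = 4 \left(\frac{1}{3} + Z\right) = \frac{4}{3} + 4 Z$)
$G - q{\left(45,-149 \right)} = 0 - \left(\frac{4}{3} + 4 \cdot 45\right) = 0 - \left(\frac{4}{3} + 180\right) = 0 - \frac{544}{3} = - \frac{544}{3}$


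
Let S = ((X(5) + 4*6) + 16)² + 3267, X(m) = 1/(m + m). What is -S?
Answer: -487501/100 ≈ -4875.0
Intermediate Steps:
X(m) = 1/(2*m)
S = 487501/100 (S = (((½)/5 + 4*6) + 16)² + 3267 = (((½)*(⅕) + 24) + 16)² + 3267 = ((⅒ + 24) + 16)² + 3267 = (241/10 + 16)² + 3267 = (401/10)² + 3267 = 160801/100 + 3267 = 487501/100 ≈ 4875.0)
-S = -1*487501/100 = -487501/100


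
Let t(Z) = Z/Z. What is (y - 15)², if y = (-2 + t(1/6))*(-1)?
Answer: 196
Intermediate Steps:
t(Z) = 1
y = 1 (y = (-2 + 1)*(-1) = -1*(-1) = 1)
(y - 15)² = (1 - 15)² = (-14)² = 196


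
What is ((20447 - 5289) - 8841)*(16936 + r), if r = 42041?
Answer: 372557709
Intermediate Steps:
((20447 - 5289) - 8841)*(16936 + r) = ((20447 - 5289) - 8841)*(16936 + 42041) = (15158 - 8841)*58977 = 6317*58977 = 372557709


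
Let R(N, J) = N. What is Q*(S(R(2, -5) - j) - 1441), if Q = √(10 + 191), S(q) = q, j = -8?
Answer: -1431*√201 ≈ -20288.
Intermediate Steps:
Q = √201 ≈ 14.177
Q*(S(R(2, -5) - j) - 1441) = √201*((2 - 1*(-8)) - 1441) = √201*((2 + 8) - 1441) = √201*(10 - 1441) = √201*(-1431) = -1431*√201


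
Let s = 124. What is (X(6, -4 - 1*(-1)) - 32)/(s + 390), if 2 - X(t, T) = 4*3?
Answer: -21/257 ≈ -0.081712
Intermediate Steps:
X(t, T) = -10 (X(t, T) = 2 - 4*3 = 2 - 1*12 = 2 - 12 = -10)
(X(6, -4 - 1*(-1)) - 32)/(s + 390) = (-10 - 32)/(124 + 390) = -42/514 = -42*1/514 = -21/257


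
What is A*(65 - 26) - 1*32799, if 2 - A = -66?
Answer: -30147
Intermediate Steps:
A = 68 (A = 2 - 1*(-66) = 2 + 66 = 68)
A*(65 - 26) - 1*32799 = 68*(65 - 26) - 1*32799 = 68*39 - 32799 = 2652 - 32799 = -30147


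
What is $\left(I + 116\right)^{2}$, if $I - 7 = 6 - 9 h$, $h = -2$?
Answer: $21609$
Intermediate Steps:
$I = 31$ ($I = 7 + \left(6 - -18\right) = 7 + \left(6 + 18\right) = 7 + 24 = 31$)
$\left(I + 116\right)^{2} = \left(31 + 116\right)^{2} = 147^{2} = 21609$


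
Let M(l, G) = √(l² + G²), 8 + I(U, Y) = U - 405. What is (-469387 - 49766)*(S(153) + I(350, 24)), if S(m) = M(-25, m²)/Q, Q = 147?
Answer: 32706639 - 173051*√547981906/49 ≈ -4.9966e+7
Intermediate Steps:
I(U, Y) = -413 + U (I(U, Y) = -8 + (U - 405) = -8 + (-405 + U) = -413 + U)
M(l, G) = √(G² + l²)
S(m) = √(625 + m⁴)/147 (S(m) = √((m²)² + (-25)²)/147 = √(m⁴ + 625)*(1/147) = √(625 + m⁴)*(1/147) = √(625 + m⁴)/147)
(-469387 - 49766)*(S(153) + I(350, 24)) = (-469387 - 49766)*(√(625 + 153⁴)/147 + (-413 + 350)) = -519153*(√(625 + 547981281)/147 - 63) = -519153*(√547981906/147 - 63) = -519153*(-63 + √547981906/147) = 32706639 - 173051*√547981906/49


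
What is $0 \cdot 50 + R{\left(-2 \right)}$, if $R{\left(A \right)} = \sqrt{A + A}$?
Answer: $2 i \approx 2.0 i$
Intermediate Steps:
$R{\left(A \right)} = \sqrt{2} \sqrt{A}$ ($R{\left(A \right)} = \sqrt{2 A} = \sqrt{2} \sqrt{A}$)
$0 \cdot 50 + R{\left(-2 \right)} = 0 \cdot 50 + \sqrt{2} \sqrt{-2} = 0 + \sqrt{2} i \sqrt{2} = 0 + 2 i = 2 i$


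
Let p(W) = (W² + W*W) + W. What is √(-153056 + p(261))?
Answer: I*√16553 ≈ 128.66*I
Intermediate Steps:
p(W) = W + 2*W² (p(W) = (W² + W²) + W = 2*W² + W = W + 2*W²)
√(-153056 + p(261)) = √(-153056 + 261*(1 + 2*261)) = √(-153056 + 261*(1 + 522)) = √(-153056 + 261*523) = √(-153056 + 136503) = √(-16553) = I*√16553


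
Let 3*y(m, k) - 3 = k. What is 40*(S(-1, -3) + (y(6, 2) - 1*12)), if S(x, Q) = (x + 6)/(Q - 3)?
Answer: -1340/3 ≈ -446.67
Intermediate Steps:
S(x, Q) = (6 + x)/(-3 + Q)
y(m, k) = 1 + k/3
40*(S(-1, -3) + (y(6, 2) - 1*12)) = 40*((6 - 1)/(-3 - 3) + ((1 + (⅓)*2) - 1*12)) = 40*(5/(-6) + ((1 + ⅔) - 12)) = 40*(-⅙*5 + (5/3 - 12)) = 40*(-⅚ - 31/3) = 40*(-67/6) = -1340/3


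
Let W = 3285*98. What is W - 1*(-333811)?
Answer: 655741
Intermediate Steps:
W = 321930
W - 1*(-333811) = 321930 - 1*(-333811) = 321930 + 333811 = 655741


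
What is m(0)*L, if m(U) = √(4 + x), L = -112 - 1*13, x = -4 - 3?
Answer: -125*I*√3 ≈ -216.51*I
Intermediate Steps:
x = -7
L = -125 (L = -112 - 13 = -125)
m(U) = I*√3 (m(U) = √(4 - 7) = √(-3) = I*√3)
m(0)*L = (I*√3)*(-125) = -125*I*√3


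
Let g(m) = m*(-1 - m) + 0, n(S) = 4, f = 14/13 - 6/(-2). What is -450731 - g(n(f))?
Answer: -450711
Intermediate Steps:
f = 53/13 (f = 14*(1/13) - 6*(-1/2) = 14/13 + 3 = 53/13 ≈ 4.0769)
g(m) = m*(-1 - m)
-450731 - g(n(f)) = -450731 - (-1)*4*(1 + 4) = -450731 - (-1)*4*5 = -450731 - 1*(-20) = -450731 + 20 = -450711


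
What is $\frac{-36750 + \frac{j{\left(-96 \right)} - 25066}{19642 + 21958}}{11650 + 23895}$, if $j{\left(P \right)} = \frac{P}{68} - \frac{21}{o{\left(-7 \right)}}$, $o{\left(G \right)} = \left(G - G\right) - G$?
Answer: $- \frac{25990026197}{25137424000} \approx -1.0339$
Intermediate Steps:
$o{\left(G \right)} = - G$ ($o{\left(G \right)} = 0 - G = - G$)
$j{\left(P \right)} = -3 + \frac{P}{68}$ ($j{\left(P \right)} = \frac{P}{68} - \frac{21}{\left(-1\right) \left(-7\right)} = P \frac{1}{68} - \frac{21}{7} = \frac{P}{68} - 3 = -3 + \frac{P}{68}$)
$\frac{-36750 + \frac{j{\left(-96 \right)} - 25066}{19642 + 21958}}{11650 + 23895} = \frac{-36750 + \frac{\left(-3 + \frac{1}{68} \left(-96\right)\right) - 25066}{19642 + 21958}}{11650 + 23895} = \frac{-36750 + \frac{\left(-3 - \frac{24}{17}\right) - 25066}{41600}}{35545} = \left(-36750 + \left(- \frac{75}{17} - 25066\right) \frac{1}{41600}\right) \frac{1}{35545} = \left(-36750 - \frac{426197}{707200}\right) \frac{1}{35545} = \left(- \frac{25990026197}{707200}\right) \frac{1}{35545} = - \frac{25990026197}{25137424000}$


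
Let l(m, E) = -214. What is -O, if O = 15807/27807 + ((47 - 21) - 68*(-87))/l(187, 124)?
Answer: 26974416/991783 ≈ 27.198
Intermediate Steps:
O = -26974416/991783 (O = 15807/27807 + ((47 - 21) - 68*(-87))/(-214) = 15807*(1/27807) + (26 + 5916)*(-1/214) = 5269/9269 + 5942*(-1/214) = 5269/9269 - 2971/107 = -26974416/991783 ≈ -27.198)
-O = -1*(-26974416/991783) = 26974416/991783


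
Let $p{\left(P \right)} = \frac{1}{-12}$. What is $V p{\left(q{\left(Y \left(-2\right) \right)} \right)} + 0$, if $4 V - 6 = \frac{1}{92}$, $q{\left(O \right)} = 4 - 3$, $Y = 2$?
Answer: $- \frac{553}{4416} \approx -0.12523$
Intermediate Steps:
$q{\left(O \right)} = 1$
$V = \frac{553}{368}$ ($V = \frac{3}{2} + \frac{1}{4 \cdot 92} = \frac{3}{2} + \frac{1}{4} \cdot \frac{1}{92} = \frac{3}{2} + \frac{1}{368} = \frac{553}{368} \approx 1.5027$)
$p{\left(P \right)} = - \frac{1}{12}$
$V p{\left(q{\left(Y \left(-2\right) \right)} \right)} + 0 = \frac{553}{368} \left(- \frac{1}{12}\right) + 0 = - \frac{553}{4416} + 0 = - \frac{553}{4416}$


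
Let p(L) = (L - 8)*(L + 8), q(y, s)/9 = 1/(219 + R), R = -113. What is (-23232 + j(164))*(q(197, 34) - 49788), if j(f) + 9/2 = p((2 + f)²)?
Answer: -8014544167476249/212 ≈ -3.7804e+13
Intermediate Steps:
q(y, s) = 9/106 (q(y, s) = 9/(219 - 113) = 9/106)
p(L) = (-8 + L)*(8 + L)
j(f) = -137/2 + (2 + f)⁴ (j(f) = -9/2 + (-64 + ((2 + f)²)²) = -9/2 + (-64 + (2 + f)⁴) = -137/2 + (2 + f)⁴)
(-23232 + j(164))*(q(197, 34) - 49788) = (-23232 + (-137/2 + (2 + 164)⁴))*(9/106 - 49788) = (-23232 + (-137/2 + 166⁴))*(-5277519/106) = (-23232 + (-137/2 + 759333136))*(-5277519/106) = (-23232 + 1518666135/2)*(-5277519/106) = (1518619671/2)*(-5277519/106) = -8014544167476249/212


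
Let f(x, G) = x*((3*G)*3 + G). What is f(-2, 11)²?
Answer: 48400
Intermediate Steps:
f(x, G) = 10*G*x (f(x, G) = x*(9*G + G) = x*(10*G) = 10*G*x)
f(-2, 11)² = (10*11*(-2))² = (-220)² = 48400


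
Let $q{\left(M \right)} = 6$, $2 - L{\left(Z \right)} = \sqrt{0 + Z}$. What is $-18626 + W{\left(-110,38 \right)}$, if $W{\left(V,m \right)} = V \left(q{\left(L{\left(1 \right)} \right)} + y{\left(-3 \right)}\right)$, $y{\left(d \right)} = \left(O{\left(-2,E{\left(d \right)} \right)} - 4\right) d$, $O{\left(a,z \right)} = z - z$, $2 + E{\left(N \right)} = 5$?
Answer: $-20606$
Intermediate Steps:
$E{\left(N \right)} = 3$ ($E{\left(N \right)} = -2 + 5 = 3$)
$O{\left(a,z \right)} = 0$
$L{\left(Z \right)} = 2 - \sqrt{Z}$ ($L{\left(Z \right)} = 2 - \sqrt{0 + Z} = 2 - \sqrt{Z}$)
$y{\left(d \right)} = - 4 d$ ($y{\left(d \right)} = \left(0 - 4\right) d = - 4 d$)
$W{\left(V,m \right)} = 18 V$ ($W{\left(V,m \right)} = V \left(6 - -12\right) = V \left(6 + 12\right) = V 18 = 18 V$)
$-18626 + W{\left(-110,38 \right)} = -18626 + 18 \left(-110\right) = -18626 - 1980 = -20606$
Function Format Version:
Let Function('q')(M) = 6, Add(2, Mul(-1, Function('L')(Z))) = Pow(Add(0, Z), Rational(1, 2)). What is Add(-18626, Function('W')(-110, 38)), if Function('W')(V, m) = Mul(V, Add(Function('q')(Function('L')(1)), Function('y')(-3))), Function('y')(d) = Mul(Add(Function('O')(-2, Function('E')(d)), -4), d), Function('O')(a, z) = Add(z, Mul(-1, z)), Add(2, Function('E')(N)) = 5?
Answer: -20606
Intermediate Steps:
Function('E')(N) = 3 (Function('E')(N) = Add(-2, 5) = 3)
Function('O')(a, z) = 0
Function('L')(Z) = Add(2, Mul(-1, Pow(Z, Rational(1, 2)))) (Function('L')(Z) = Add(2, Mul(-1, Pow(Add(0, Z), Rational(1, 2)))) = Add(2, Mul(-1, Pow(Z, Rational(1, 2)))))
Function('y')(d) = Mul(-4, d) (Function('y')(d) = Mul(Add(0, -4), d) = Mul(-4, d))
Function('W')(V, m) = Mul(18, V) (Function('W')(V, m) = Mul(V, Add(6, Mul(-4, -3))) = Mul(V, Add(6, 12)) = Mul(V, 18) = Mul(18, V))
Add(-18626, Function('W')(-110, 38)) = Add(-18626, Mul(18, -110)) = Add(-18626, -1980) = -20606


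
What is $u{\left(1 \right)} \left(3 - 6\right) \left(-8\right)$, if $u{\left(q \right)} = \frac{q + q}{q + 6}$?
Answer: $\frac{48}{7} \approx 6.8571$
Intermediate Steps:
$u{\left(q \right)} = \frac{2 q}{6 + q}$
$u{\left(1 \right)} \left(3 - 6\right) \left(-8\right) = 2 \cdot 1 \frac{1}{6 + 1} \left(3 - 6\right) \left(-8\right) = 2 \cdot 1 \cdot \frac{1}{7} \left(3 - 6\right) \left(-8\right) = 2 \cdot 1 \cdot \frac{1}{7} \left(-3\right) \left(-8\right) = \frac{2}{7} \left(-3\right) \left(-8\right) = \left(- \frac{6}{7}\right) \left(-8\right) = \frac{48}{7}$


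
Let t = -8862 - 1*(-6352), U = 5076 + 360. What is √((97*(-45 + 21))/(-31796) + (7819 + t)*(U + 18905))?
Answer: √8165375021308087/7949 ≈ 11368.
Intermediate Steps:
U = 5436
t = -2510 (t = -8862 + 6352 = -2510)
√((97*(-45 + 21))/(-31796) + (7819 + t)*(U + 18905)) = √((97*(-45 + 21))/(-31796) + (7819 - 2510)*(5436 + 18905)) = √((97*(-24))*(-1/31796) + 5309*24341) = √(-2328*(-1/31796) + 129226369) = √(582/7949 + 129226369) = √(1027220407763/7949) = √8165375021308087/7949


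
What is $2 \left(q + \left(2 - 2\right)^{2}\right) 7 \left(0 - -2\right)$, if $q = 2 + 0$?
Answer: $56$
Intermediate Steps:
$q = 2$
$2 \left(q + \left(2 - 2\right)^{2}\right) 7 \left(0 - -2\right) = 2 \left(2 + \left(2 - 2\right)^{2}\right) 7 \left(0 - -2\right) = 2 \left(2 + 0^{2}\right) 7 \left(0 + 2\right) = 2 \left(2 + 0\right) 7 \cdot 2 = 2 \cdot 2 \cdot 7 \cdot 2 = 4 \cdot 7 \cdot 2 = 28 \cdot 2 = 56$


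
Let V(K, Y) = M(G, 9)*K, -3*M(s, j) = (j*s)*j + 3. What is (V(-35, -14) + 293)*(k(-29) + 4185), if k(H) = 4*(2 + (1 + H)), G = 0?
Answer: 1338568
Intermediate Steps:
k(H) = 12 + 4*H (k(H) = 4*(3 + H) = 12 + 4*H)
M(s, j) = -1 - s*j**2/3 (M(s, j) = -((j*s)*j + 3)/3 = -(s*j**2 + 3)/3 = -(3 + s*j**2)/3 = -1 - s*j**2/3)
V(K, Y) = -K (V(K, Y) = (-1 - 1/3*0*9**2)*K = (-1 - 1/3*0*81)*K = (-1 + 0)*K = -K)
(V(-35, -14) + 293)*(k(-29) + 4185) = (-1*(-35) + 293)*((12 + 4*(-29)) + 4185) = (35 + 293)*((12 - 116) + 4185) = 328*(-104 + 4185) = 328*4081 = 1338568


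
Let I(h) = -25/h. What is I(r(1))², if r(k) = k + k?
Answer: 625/4 ≈ 156.25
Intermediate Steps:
r(k) = 2*k
I(r(1))² = (-25/(2*1))² = (-25/2)² = 625/4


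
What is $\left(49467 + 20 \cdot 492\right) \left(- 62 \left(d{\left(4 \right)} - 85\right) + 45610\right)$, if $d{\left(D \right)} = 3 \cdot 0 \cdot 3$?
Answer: $3017540160$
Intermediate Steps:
$d{\left(D \right)} = 0$ ($d{\left(D \right)} = 0 \cdot 3 = 0$)
$\left(49467 + 20 \cdot 492\right) \left(- 62 \left(d{\left(4 \right)} - 85\right) + 45610\right) = \left(49467 + 20 \cdot 492\right) \left(- 62 \left(0 - 85\right) + 45610\right) = \left(49467 + 9840\right) \left(\left(-62\right) \left(-85\right) + 45610\right) = 59307 \left(5270 + 45610\right) = 59307 \cdot 50880 = 3017540160$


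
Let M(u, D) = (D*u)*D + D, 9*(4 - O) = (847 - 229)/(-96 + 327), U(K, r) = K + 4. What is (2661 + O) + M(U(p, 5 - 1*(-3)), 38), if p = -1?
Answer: 4875049/693 ≈ 7034.7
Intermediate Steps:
U(K, r) = 4 + K
O = 2566/693 (O = 4 - (847 - 229)/(9*(-96 + 327)) = 4 - 206/(3*231) = 4 - ⅑*206/77 = 4 - 206/693 = 2566/693 ≈ 3.7027)
M(u, D) = D + u*D² (M(u, D) = u*D² + D = D + u*D²)
(2661 + O) + M(U(p, 5 - 1*(-3)), 38) = (2661 + 2566/693) + 38*(1 + 38*(4 - 1)) = 1846639/693 + 38*(1 + 38*3) = 1846639/693 + 38*(1 + 114) = 1846639/693 + 38*115 = 1846639/693 + 4370 = 4875049/693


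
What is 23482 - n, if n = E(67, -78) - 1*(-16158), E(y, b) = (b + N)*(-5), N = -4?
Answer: 6914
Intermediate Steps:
E(y, b) = 20 - 5*b (E(y, b) = (b - 4)*(-5) = (-4 + b)*(-5) = 20 - 5*b)
n = 16568 (n = (20 - 5*(-78)) - 1*(-16158) = (20 + 390) + 16158 = 410 + 16158 = 16568)
23482 - n = 23482 - 1*16568 = 23482 - 16568 = 6914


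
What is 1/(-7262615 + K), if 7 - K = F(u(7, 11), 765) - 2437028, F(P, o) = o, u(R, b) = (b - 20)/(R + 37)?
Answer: -1/4826345 ≈ -2.0720e-7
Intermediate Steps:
u(R, b) = (-20 + b)/(37 + R)
K = 2436270 (K = 7 - (765 - 2437028) = 7 - 1*(-2436263) = 7 + 2436263 = 2436270)
1/(-7262615 + K) = 1/(-7262615 + 2436270) = 1/(-4826345) = -1/4826345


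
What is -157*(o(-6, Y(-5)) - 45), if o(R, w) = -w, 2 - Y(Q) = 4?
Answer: 6751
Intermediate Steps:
Y(Q) = -2 (Y(Q) = 2 - 1*4 = 2 - 4 = -2)
-157*(o(-6, Y(-5)) - 45) = -157*(-1*(-2) - 45) = -157*(2 - 45) = -157*(-43) = 6751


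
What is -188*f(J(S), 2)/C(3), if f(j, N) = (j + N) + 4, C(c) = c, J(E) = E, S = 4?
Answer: -1880/3 ≈ -626.67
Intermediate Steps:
f(j, N) = 4 + N + j (f(j, N) = (N + j) + 4 = 4 + N + j)
-188*f(J(S), 2)/C(3) = -188*(4 + 2 + 4)/3 = -1880/3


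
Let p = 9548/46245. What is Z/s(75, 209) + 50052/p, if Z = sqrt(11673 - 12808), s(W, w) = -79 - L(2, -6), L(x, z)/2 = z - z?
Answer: 578663685/2387 - I*sqrt(1135)/79 ≈ 2.4242e+5 - 0.42645*I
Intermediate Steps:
p = 9548/46245 (p = 9548*(1/46245) = 9548/46245 ≈ 0.20647)
L(x, z) = 0 (L(x, z) = 2*(z - z) = 2*0 = 0)
s(W, w) = -79 (s(W, w) = -79 - 1*0 = -79 + 0 = -79)
Z = I*sqrt(1135) (Z = sqrt(-1135) = I*sqrt(1135) ≈ 33.69*I)
Z/s(75, 209) + 50052/p = (I*sqrt(1135))/(-79) + 50052/(9548/46245) = (I*sqrt(1135))*(-1/79) + 50052*(46245/9548) = -I*sqrt(1135)/79 + 578663685/2387 = 578663685/2387 - I*sqrt(1135)/79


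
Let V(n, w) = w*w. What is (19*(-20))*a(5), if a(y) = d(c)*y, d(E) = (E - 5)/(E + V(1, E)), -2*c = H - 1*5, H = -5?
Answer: 0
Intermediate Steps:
V(n, w) = w**2
c = 5 (c = -(-5 - 1*5)/2 = -(-5 - 5)/2 = -1/2*(-10) = 5)
d(E) = (-5 + E)/(E + E**2) (d(E) = (E - 5)/(E + E**2) = (-5 + E)/(E + E**2))
a(y) = 0 (a(y) = ((-5 + 5)/(5*(1 + 5)))*y = ((1/5)*0/6)*y = ((1/5)*(1/6)*0)*y = 0*y = 0)
(19*(-20))*a(5) = (19*(-20))*0 = -380*0 = 0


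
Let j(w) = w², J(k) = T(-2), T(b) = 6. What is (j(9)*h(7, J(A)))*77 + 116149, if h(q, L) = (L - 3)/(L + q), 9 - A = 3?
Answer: 1528648/13 ≈ 1.1759e+5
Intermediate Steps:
A = 6 (A = 9 - 1*3 = 9 - 3 = 6)
J(k) = 6
h(q, L) = (-3 + L)/(L + q)
(j(9)*h(7, J(A)))*77 + 116149 = (9²*((-3 + 6)/(6 + 7)))*77 + 116149 = (81*(3/13))*77 + 116149 = (243/13)*77 + 116149 = 18711/13 + 116149 = 1528648/13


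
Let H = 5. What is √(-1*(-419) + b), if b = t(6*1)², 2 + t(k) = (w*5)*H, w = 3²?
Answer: 6*√1393 ≈ 223.94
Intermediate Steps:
w = 9
t(k) = 223 (t(k) = -2 + (9*5)*5 = -2 + 45*5 = -2 + 225 = 223)
b = 49729 (b = 223² = 49729)
√(-1*(-419) + b) = √(-1*(-419) + 49729) = √(419 + 49729) = √50148 = 6*√1393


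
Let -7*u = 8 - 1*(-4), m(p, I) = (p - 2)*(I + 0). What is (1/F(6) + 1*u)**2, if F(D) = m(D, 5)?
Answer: 54289/19600 ≈ 2.7698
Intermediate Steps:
m(p, I) = I*(-2 + p) (m(p, I) = (-2 + p)*I = I*(-2 + p))
u = -12/7 (u = -(8 - 1*(-4))/7 = -(8 + 4)/7 = -1/7*12 = -12/7 ≈ -1.7143)
F(D) = -10 + 5*D (F(D) = 5*(-2 + D) = -10 + 5*D)
(1/F(6) + 1*u)**2 = (1/(-10 + 5*6) + 1*(-12/7))**2 = (1/(-10 + 30) - 12/7)**2 = (1/20 - 12/7)**2 = (-233/140)**2 = 54289/19600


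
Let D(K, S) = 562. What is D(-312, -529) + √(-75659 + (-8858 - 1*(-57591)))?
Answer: 562 + I*√26926 ≈ 562.0 + 164.09*I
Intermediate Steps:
D(-312, -529) + √(-75659 + (-8858 - 1*(-57591))) = 562 + √(-75659 + (-8858 - 1*(-57591))) = 562 + √(-75659 + (-8858 + 57591)) = 562 + √(-75659 + 48733) = 562 + √(-26926) = 562 + I*√26926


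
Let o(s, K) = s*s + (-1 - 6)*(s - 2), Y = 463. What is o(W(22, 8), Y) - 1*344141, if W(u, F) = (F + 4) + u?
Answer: -343209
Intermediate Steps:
W(u, F) = 4 + F + u (W(u, F) = (4 + F) + u = 4 + F + u)
o(s, K) = 14 + s² - 7*s (o(s, K) = s² - 7*(-2 + s) = s² + (14 - 7*s) = 14 + s² - 7*s)
o(W(22, 8), Y) - 1*344141 = (14 + (4 + 8 + 22)² - 7*(4 + 8 + 22)) - 1*344141 = (14 + 34² - 7*34) - 344141 = (14 + 1156 - 238) - 344141 = 932 - 344141 = -343209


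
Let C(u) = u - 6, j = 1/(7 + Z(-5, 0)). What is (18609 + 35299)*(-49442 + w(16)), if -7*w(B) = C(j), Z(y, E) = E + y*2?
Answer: -55970681804/21 ≈ -2.6653e+9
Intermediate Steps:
Z(y, E) = E + 2*y
j = -⅓ (j = 1/(7 + (0 + 2*(-5))) = 1/(7 + (0 - 10)) = 1/(7 - 10) = 1/(-3) = -⅓ ≈ -0.33333)
C(u) = -6 + u
w(B) = 19/21 (w(B) = -(-6 - ⅓)/7 = -⅐*(-19/3) = 19/21)
(18609 + 35299)*(-49442 + w(16)) = (18609 + 35299)*(-49442 + 19/21) = 53908*(-1038263/21) = -55970681804/21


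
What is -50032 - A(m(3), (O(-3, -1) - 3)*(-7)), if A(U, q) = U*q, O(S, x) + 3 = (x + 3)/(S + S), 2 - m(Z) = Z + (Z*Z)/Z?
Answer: -149564/3 ≈ -49855.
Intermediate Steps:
m(Z) = 2 - 2*Z (m(Z) = 2 - (Z + (Z*Z)/Z) = 2 - (Z + Z²/Z) = 2 - (Z + Z) = 2 - 2*Z)
O(S, x) = -3 + (3 + x)/(2*S) (O(S, x) = -3 + (x + 3)/(S + S) = -3 + (3 + x)/((2*S)) = -3 + (3 + x)*(1/(2*S)) = -3 + (3 + x)/(2*S))
-50032 - A(m(3), (O(-3, -1) - 3)*(-7)) = -50032 - (2 - 2*3)*((½)*(3 - 1 - 6*(-3))/(-3) - 3)*(-7) = -50032 - (2 - 6)*((½)*(-⅓)*(3 - 1 + 18) - 3)*(-7) = -50032 - (-4)*((½)*(-⅓)*20 - 3)*(-7) = -50032 - (-4)*(-10/3 - 3)*(-7) = -50032 - (-4)*(-19/3*(-7)) = -50032 - (-4)*133/3 = -50032 - 1*(-532/3) = -50032 + 532/3 = -149564/3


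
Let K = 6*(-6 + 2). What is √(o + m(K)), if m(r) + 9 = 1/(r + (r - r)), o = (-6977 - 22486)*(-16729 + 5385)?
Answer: 7*√982221834/12 ≈ 18282.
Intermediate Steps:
o = 334228272 (o = -29463*(-11344) = 334228272)
K = -24 (K = 6*(-4) = -24)
m(r) = -9 + 1/r (m(r) = -9 + 1/(r + (r - r)) = -9 + 1/(r + 0) = -9 + 1/r)
√(o + m(K)) = √(334228272 + (-9 + 1/(-24))) = √(334228272 + (-9 - 1/24)) = √(334228272 - 217/24) = √(8021478311/24) = 7*√982221834/12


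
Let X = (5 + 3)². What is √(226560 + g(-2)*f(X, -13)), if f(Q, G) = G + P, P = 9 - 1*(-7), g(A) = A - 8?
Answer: 3*√25170 ≈ 475.95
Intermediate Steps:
g(A) = -8 + A
P = 16 (P = 9 + 7 = 16)
X = 64 (X = 8² = 64)
f(Q, G) = 16 + G (f(Q, G) = G + 16 = 16 + G)
√(226560 + g(-2)*f(X, -13)) = √(226560 + (-8 - 2)*(16 - 13)) = √(226560 - 10*3) = √(226560 - 30) = √226530 = 3*√25170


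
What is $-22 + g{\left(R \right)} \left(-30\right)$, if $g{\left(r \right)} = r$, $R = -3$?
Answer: $68$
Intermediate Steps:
$-22 + g{\left(R \right)} \left(-30\right) = -22 - -90 = -22 + 90 = 68$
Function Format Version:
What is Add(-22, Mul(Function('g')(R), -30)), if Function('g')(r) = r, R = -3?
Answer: 68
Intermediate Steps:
Add(-22, Mul(Function('g')(R), -30)) = Add(-22, Mul(-3, -30)) = Add(-22, 90) = 68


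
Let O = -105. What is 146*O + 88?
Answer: -15242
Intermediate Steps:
146*O + 88 = 146*(-105) + 88 = -15330 + 88 = -15242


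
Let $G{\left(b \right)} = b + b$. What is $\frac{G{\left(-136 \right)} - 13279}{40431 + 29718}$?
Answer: $- \frac{4517}{23383} \approx -0.19317$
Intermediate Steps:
$G{\left(b \right)} = 2 b$
$\frac{G{\left(-136 \right)} - 13279}{40431 + 29718} = \frac{2 \left(-136\right) - 13279}{40431 + 29718} = \frac{-272 - 13279}{70149} = \left(-13551\right) \frac{1}{70149} = - \frac{4517}{23383}$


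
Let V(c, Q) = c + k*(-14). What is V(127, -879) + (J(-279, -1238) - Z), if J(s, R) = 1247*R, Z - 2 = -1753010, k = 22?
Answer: 209041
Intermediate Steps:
Z = -1753008 (Z = 2 - 1753010 = -1753008)
V(c, Q) = -308 + c (V(c, Q) = c + 22*(-14) = c - 308 = -308 + c)
V(127, -879) + (J(-279, -1238) - Z) = (-308 + 127) + (1247*(-1238) - 1*(-1753008)) = -181 + (-1543786 + 1753008) = -181 + 209222 = 209041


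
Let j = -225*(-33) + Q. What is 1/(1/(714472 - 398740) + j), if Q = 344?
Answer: 315732/2452921909 ≈ 0.00012872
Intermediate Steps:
j = 7769 (j = -225*(-33) + 344 = 7425 + 344 = 7769)
1/(1/(714472 - 398740) + j) = 1/(1/(714472 - 398740) + 7769) = 1/(1/315732 + 7769) = 1/(2452921909/315732) = 315732/2452921909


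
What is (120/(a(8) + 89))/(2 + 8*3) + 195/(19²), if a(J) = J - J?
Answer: 247275/417677 ≈ 0.59202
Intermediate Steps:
a(J) = 0
(120/(a(8) + 89))/(2 + 8*3) + 195/(19²) = (120/(0 + 89))/(2 + 8*3) + 195/(19²) = (120/89)/(2 + 24) + 195/361 = (120*(1/89))/26 + 195*(1/361) = (120/89)*(1/26) + 195/361 = 60/1157 + 195/361 = 247275/417677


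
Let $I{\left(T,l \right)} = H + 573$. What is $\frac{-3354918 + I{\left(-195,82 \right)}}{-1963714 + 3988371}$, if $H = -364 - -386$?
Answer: $- \frac{3354323}{2024657} \approx -1.6567$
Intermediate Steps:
$H = 22$ ($H = -364 + 386 = 22$)
$I{\left(T,l \right)} = 595$ ($I{\left(T,l \right)} = 22 + 573 = 595$)
$\frac{-3354918 + I{\left(-195,82 \right)}}{-1963714 + 3988371} = \frac{-3354918 + 595}{-1963714 + 3988371} = - \frac{3354323}{2024657}$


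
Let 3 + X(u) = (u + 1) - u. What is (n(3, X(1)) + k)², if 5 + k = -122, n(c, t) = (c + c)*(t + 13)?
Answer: 3721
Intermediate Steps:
X(u) = -2 (X(u) = -3 + ((u + 1) - u) = -3 + ((1 + u) - u) = -3 + 1 = -2)
n(c, t) = 2*c*(13 + t) (n(c, t) = (2*c)*(13 + t) = 2*c*(13 + t))
k = -127 (k = -5 - 122 = -127)
(n(3, X(1)) + k)² = (2*3*(13 - 2) - 127)² = (2*3*11 - 127)² = (66 - 127)² = (-61)² = 3721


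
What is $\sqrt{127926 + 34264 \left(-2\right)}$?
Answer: $\sqrt{59398} \approx 243.72$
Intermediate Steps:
$\sqrt{127926 + 34264 \left(-2\right)} = \sqrt{127926 - 68528} = \sqrt{59398}$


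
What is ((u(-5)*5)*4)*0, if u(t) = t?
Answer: 0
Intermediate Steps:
((u(-5)*5)*4)*0 = (-5*5*4)*0 = -25*4*0 = -100*0 = 0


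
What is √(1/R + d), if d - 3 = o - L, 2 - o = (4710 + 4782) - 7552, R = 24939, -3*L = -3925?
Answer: I*√224133690019/8313 ≈ 56.95*I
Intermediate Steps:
L = 3925/3 (L = -⅓*(-3925) = 3925/3 ≈ 1308.3)
o = -1938 (o = 2 - ((4710 + 4782) - 7552) = 2 - (9492 - 7552) = 2 - 1*1940 = 2 - 1940 = -1938)
d = -9730/3 (d = 3 + (-1938 - 1*3925/3) = 3 + (-1938 - 3925/3) = 3 - 9739/3 = -9730/3 ≈ -3243.3)
√(1/R + d) = √(1/24939 - 9730/3) = √(-80885489/24939) = I*√224133690019/8313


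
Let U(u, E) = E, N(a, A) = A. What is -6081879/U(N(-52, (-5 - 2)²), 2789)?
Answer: -6081879/2789 ≈ -2180.7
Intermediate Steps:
-6081879/U(N(-52, (-5 - 2)²), 2789) = -6081879/2789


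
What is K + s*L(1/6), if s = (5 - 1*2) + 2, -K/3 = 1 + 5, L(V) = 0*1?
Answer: -18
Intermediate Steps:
L(V) = 0
K = -18 (K = -3*(1 + 5) = -3*6 = -18)
s = 5 (s = (5 - 2) + 2 = 3 + 2 = 5)
K + s*L(1/6) = -18 + 5*0 = -18 + 0 = -18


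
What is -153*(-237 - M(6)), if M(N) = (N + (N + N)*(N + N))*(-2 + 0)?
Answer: -9639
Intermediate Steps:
M(N) = -8*N² - 2*N (M(N) = (N + (2*N)*(2*N))*(-2) = (N + 4*N²)*(-2) = -8*N² - 2*N)
-153*(-237 - M(6)) = -153*(-237 - (-2)*6*(1 + 4*6)) = -153*(-237 - (-2)*6*(1 + 24)) = -153*(-237 - (-2)*6*25) = -153*(-237 - 1*(-300)) = -153*(-237 + 300) = -153*63 = -9639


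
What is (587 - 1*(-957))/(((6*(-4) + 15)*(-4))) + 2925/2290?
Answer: 182053/4122 ≈ 44.166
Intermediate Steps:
(587 - 1*(-957))/(((6*(-4) + 15)*(-4))) + 2925/2290 = (587 + 957)/(((-24 + 15)*(-4))) + 2925*(1/2290) = 1544/((-9*(-4))) + 585/458 = 1544/36 + 585/458 = 1544*(1/36) + 585/458 = 386/9 + 585/458 = 182053/4122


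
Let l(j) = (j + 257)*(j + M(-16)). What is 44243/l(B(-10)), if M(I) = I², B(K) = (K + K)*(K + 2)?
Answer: 44243/173472 ≈ 0.25504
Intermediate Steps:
B(K) = 2*K*(2 + K) (B(K) = (2*K)*(2 + K) = 2*K*(2 + K))
l(j) = (256 + j)*(257 + j) (l(j) = (j + 257)*(j + (-16)²) = (257 + j)*(j + 256) = (257 + j)*(256 + j) = (256 + j)*(257 + j))
44243/l(B(-10)) = 44243/(65792 + (2*(-10)*(2 - 10))² + 513*(2*(-10)*(2 - 10))) = 44243/(65792 + (2*(-10)*(-8))² + 513*(2*(-10)*(-8))) = 44243/(65792 + 160² + 513*160) = 44243/(65792 + 25600 + 82080) = 44243/173472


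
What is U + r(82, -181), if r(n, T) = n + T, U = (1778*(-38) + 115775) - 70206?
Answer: -22094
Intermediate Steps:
U = -21995 (U = (-67564 + 115775) - 70206 = 48211 - 70206 = -21995)
r(n, T) = T + n
U + r(82, -181) = -21995 + (-181 + 82) = -21995 - 99 = -22094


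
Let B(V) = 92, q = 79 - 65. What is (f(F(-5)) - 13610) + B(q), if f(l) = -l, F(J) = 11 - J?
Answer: -13534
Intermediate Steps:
q = 14
(f(F(-5)) - 13610) + B(q) = (-(11 - 1*(-5)) - 13610) + 92 = (-(11 + 5) - 13610) + 92 = (-1*16 - 13610) + 92 = (-16 - 13610) + 92 = -13626 + 92 = -13534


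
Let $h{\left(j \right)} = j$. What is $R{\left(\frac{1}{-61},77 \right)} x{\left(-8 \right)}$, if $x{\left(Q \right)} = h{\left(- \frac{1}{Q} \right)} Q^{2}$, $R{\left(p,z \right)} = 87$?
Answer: $696$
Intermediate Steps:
$x{\left(Q \right)} = - Q$ ($x{\left(Q \right)} = - \frac{1}{Q} Q^{2} = - Q$)
$R{\left(\frac{1}{-61},77 \right)} x{\left(-8 \right)} = 87 \left(\left(-1\right) \left(-8\right)\right) = 87 \cdot 8 = 696$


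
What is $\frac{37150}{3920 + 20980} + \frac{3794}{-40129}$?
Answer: $\frac{27926435}{19984242} \approx 1.3974$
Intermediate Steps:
$\frac{37150}{3920 + 20980} + \frac{3794}{-40129} = \frac{37150}{24900} + 3794 \left(- \frac{1}{40129}\right) = 37150 \cdot \frac{1}{24900} - \frac{3794}{40129} = \frac{743}{498} - \frac{3794}{40129} = \frac{27926435}{19984242}$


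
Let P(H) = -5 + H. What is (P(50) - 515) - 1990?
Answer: -2460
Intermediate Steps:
(P(50) - 515) - 1990 = ((-5 + 50) - 515) - 1990 = (45 - 515) - 1990 = -470 - 1990 = -2460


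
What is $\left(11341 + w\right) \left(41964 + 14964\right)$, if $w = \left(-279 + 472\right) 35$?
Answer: $1030169088$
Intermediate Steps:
$w = 6755$ ($w = 193 \cdot 35 = 6755$)
$\left(11341 + w\right) \left(41964 + 14964\right) = \left(11341 + 6755\right) \left(41964 + 14964\right) = 18096 \cdot 56928 = 1030169088$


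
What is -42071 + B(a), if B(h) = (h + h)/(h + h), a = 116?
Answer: -42070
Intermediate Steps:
B(h) = 1 (B(h) = (2*h)/((2*h)) = (2*h)*(1/(2*h)) = 1)
-42071 + B(a) = -42071 + 1 = -42070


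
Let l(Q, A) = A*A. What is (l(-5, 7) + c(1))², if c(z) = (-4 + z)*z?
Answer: 2116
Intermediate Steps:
l(Q, A) = A²
c(z) = z*(-4 + z)
(l(-5, 7) + c(1))² = (7² + 1*(-4 + 1))² = (49 + 1*(-3))² = (49 - 3)² = 46² = 2116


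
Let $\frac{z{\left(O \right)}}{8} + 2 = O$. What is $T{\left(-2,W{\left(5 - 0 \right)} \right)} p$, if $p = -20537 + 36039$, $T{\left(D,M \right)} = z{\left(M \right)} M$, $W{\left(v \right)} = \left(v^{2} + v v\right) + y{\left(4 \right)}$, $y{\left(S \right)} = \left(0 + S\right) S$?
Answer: $523843584$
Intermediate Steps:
$z{\left(O \right)} = -16 + 8 O$
$y{\left(S \right)} = S^{2}$ ($y{\left(S \right)} = S S = S^{2}$)
$W{\left(v \right)} = 16 + 2 v^{2}$ ($W{\left(v \right)} = \left(v^{2} + v v\right) + 4^{2} = \left(v^{2} + v^{2}\right) + 16 = 2 v^{2} + 16 = 16 + 2 v^{2}$)
$T{\left(D,M \right)} = M \left(-16 + 8 M\right)$ ($T{\left(D,M \right)} = \left(-16 + 8 M\right) M = M \left(-16 + 8 M\right)$)
$p = 15502$
$T{\left(-2,W{\left(5 - 0 \right)} \right)} p = 8 \left(16 + 2 \left(5 - 0\right)^{2}\right) \left(-2 + \left(16 + 2 \left(5 - 0\right)^{2}\right)\right) 15502 = 8 \left(16 + 2 \left(5 + 0\right)^{2}\right) \left(-2 + \left(16 + 2 \left(5 + 0\right)^{2}\right)\right) 15502 = 8 \left(16 + 2 \cdot 5^{2}\right) \left(-2 + \left(16 + 2 \cdot 5^{2}\right)\right) 15502 = 8 \left(16 + 2 \cdot 25\right) \left(-2 + \left(16 + 2 \cdot 25\right)\right) 15502 = 8 \left(16 + 50\right) \left(-2 + \left(16 + 50\right)\right) 15502 = 8 \cdot 66 \left(-2 + 66\right) 15502 = 8 \cdot 66 \cdot 64 \cdot 15502 = 33792 \cdot 15502 = 523843584$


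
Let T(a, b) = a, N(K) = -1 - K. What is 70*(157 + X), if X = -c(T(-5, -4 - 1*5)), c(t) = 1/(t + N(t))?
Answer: 11060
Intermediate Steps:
c(t) = -1 (c(t) = 1/(t + (-1 - t)) = 1/(-1) = -1)
X = 1 (X = -1*(-1) = 1)
70*(157 + X) = 70*(157 + 1) = 70*158 = 11060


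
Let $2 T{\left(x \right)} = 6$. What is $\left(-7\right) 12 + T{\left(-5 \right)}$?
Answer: $-81$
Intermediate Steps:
$T{\left(x \right)} = 3$ ($T{\left(x \right)} = \frac{1}{2} \cdot 6 = 3$)
$\left(-7\right) 12 + T{\left(-5 \right)} = \left(-7\right) 12 + 3 = -84 + 3 = -81$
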